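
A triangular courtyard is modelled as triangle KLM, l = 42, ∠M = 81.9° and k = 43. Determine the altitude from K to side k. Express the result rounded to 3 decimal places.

41.581

By the law of cosines, m² = k² + l² − 2·k·l·cos M = 3104.1, so m ≈ 55.714.
Area = ½·k·l·sin M ≈ 893.99.
The altitude from K has length 2·area/k ≈ 41.581.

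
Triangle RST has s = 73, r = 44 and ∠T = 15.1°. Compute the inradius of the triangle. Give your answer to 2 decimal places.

By the law of cosines, t² = r² + s² − 2·r·s·cos T = 1062.8, so t ≈ 32.601.
Area = ½·r·s·sin T ≈ 418.37.
Semiperimeter p = (44+73+32.601)/2 = 74.8.
Inradius = area/p = 418.37/74.8 ≈ 5.5932.

5.59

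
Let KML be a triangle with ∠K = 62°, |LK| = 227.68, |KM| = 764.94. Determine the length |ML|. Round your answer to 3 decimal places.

688.072

By the law of cosines, |ML|² = |LK|² + |KM|² − 2·|LK|·|KM|·cos K = 4.7344e+05, so |ML| ≈ 688.07.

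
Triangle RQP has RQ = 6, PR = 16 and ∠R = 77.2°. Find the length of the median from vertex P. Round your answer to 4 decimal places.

By the law of cosines, QP² = PR² + RQ² − 2·PR·RQ·cos R = 249.46, so QP ≈ 15.794.
Median from P: ½√(2·QP² + 2·PR² − RQ²) ≈ 15.612.

15.6119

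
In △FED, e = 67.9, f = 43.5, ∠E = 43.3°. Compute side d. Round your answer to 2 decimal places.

92.65

Law of sines: sin F = f·sin E/e ≈ 0.43937.
Since e ≥ f, only the acute value applies: ∠F ≈ 26.06°.
Then ∠D = 180° − ∠E − ∠F ≈ 110.64°.
Law of sines gives d = e·sin D/sin E ≈ 92.653.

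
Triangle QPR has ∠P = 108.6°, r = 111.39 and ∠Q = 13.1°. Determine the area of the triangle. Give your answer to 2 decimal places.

area ≈ 1566.35

The third angle is ∠R = 180° − ∠Q − ∠P = 58.30°.
Law of sines: q = r·sin Q/sin R ≈ 29.674.
Law of sines: p = r·sin P/sin R ≈ 124.08.
Area = ½·r·q·sin P ≈ 1566.4.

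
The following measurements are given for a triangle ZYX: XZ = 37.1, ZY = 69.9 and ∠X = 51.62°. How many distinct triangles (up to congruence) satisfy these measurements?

XZ·sin X = 37.1·sin(51.62°) ≈ 29.08.
Since ZY ≥ XZ, exactly one triangle exists.

1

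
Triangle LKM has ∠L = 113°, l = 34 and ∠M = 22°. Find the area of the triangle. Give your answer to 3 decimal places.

area ≈ 166.327

The third angle is ∠K = 180° − ∠M − ∠L = 45.00°.
Law of sines: k = l·sin K/sin L ≈ 26.118.
Law of sines: m = l·sin M/sin L ≈ 13.837.
Area = ½·l·k·sin M ≈ 166.33.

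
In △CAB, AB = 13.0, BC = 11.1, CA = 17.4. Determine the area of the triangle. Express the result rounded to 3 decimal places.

72.102

Semiperimeter s = (13 + 11.1 + 17.4)/2 = 20.75.
Heron's formula: area = √(20.75·7.75·9.65·3.35) ≈ 72.102.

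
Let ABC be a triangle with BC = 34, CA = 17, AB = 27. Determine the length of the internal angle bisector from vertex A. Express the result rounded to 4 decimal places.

By the law of cosines, cos A = (CA² + AB² − BC²) / (2·CA·AB) ≈ -0.15033, so ∠A ≈ 98.65°.
The bisector from A has length 2·CA·AB·cos(∠A/2)/(CA+AB) ≈ 13.599.

13.5988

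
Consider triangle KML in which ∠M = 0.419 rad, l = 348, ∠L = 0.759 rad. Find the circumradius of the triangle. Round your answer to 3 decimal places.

R ≈ 252.835

The third angle is ∠K = π − ∠M − ∠L = 1.964 rad.
Law of sines: k = l·sin K/sin L ≈ 467.16.
Law of sines: m = l·sin M/sin L ≈ 205.73.
Circumradius = l/(2 sin L) ≈ 252.83.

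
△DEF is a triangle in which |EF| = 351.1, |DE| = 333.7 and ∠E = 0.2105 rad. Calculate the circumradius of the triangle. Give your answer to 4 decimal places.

R ≈ 177.0622

By the law of cosines, |FD|² = |DE|² + |EF|² − 2·|DE|·|EF|·cos E = 5475.1, so |FD| ≈ 73.994.
Area = ½·|DE|·|EF|·sin E ≈ 12240.
Circumradius = |FD|/(2 sin E) ≈ 177.06.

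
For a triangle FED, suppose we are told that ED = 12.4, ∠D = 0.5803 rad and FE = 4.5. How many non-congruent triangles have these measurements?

ED·sin D = 12.4·sin(0.5803 rad) ≈ 6.799.
Since FE = 4.5 < 6.799 = ED sin D, no triangle exists.

0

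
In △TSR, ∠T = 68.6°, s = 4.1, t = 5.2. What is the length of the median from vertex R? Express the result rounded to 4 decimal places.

Law of sines: sin S = s·sin T/t ≈ 0.73410.
Since t ≥ s, only the acute value applies: ∠S ≈ 47.23°.
Then ∠R = 180° − ∠T − ∠S ≈ 64.17°.
Law of sines gives r = t·sin R/sin T ≈ 5.027.
Median from R: ½√(2·t² + 2·s² − r²) ≈ 3.9506.

m_R ≈ 3.9506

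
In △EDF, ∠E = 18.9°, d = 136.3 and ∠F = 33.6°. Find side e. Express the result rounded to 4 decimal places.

55.6498

The third angle is ∠D = 180° − ∠F − ∠E = 127.50°.
Law of sines: e = d·sin E/sin D ≈ 55.65.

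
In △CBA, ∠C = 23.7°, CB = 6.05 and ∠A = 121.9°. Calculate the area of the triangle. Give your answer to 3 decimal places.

The third angle is ∠B = 180° − ∠A − ∠C = 34.40°.
Law of sines: BA = CB·sin C/sin A ≈ 2.8644.
Law of sines: AC = CB·sin B/sin A ≈ 4.0261.
Area = ½·CB·BA·sin B ≈ 4.8953.

area ≈ 4.895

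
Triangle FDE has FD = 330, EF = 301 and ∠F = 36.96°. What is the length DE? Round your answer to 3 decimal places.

201.893

By the law of cosines, DE² = EF² + FD² − 2·EF·FD·cos F = 40761, so DE ≈ 201.89.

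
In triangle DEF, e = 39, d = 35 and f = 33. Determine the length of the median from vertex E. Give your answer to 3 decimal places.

Median from E: ½√(2·f² + 2·d² − e²) ≈ 27.87.

m_E ≈ 27.870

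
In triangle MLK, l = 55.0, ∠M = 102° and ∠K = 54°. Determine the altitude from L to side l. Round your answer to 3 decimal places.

h_L ≈ 107.007

The third angle is ∠L = 180° − ∠K − ∠M = 24.00°.
Law of sines: m = l·sin M/sin L ≈ 132.27.
Law of sines: k = l·sin K/sin L ≈ 109.4.
Area = ½·l·m·sin K ≈ 2942.7.
The altitude from L has length 2·area/l ≈ 107.01.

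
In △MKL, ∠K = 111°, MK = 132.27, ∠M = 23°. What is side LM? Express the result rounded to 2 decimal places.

171.66

The third angle is ∠L = 180° − ∠M − ∠K = 46.00°.
Law of sines: LM = MK·sin K/sin L ≈ 171.66.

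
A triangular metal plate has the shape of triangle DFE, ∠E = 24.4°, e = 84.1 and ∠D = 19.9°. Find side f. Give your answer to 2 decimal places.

The third angle is ∠F = 180° − ∠E − ∠D = 135.70°.
Law of sines: f = e·sin F/sin E ≈ 142.18.

142.18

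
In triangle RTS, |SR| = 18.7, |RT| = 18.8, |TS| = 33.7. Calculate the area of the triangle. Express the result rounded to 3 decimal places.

138.580

Semiperimeter s = (33.7 + 18.7 + 18.8)/2 = 35.6.
Heron's formula: area = √(35.6·1.9·16.9·16.8) ≈ 138.58.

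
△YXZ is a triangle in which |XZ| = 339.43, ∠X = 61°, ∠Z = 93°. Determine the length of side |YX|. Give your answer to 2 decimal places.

The third angle is ∠Y = 180° − ∠X − ∠Z = 26.00°.
Law of sines: |YX| = |XZ|·sin Z/sin Y ≈ 773.24.

773.24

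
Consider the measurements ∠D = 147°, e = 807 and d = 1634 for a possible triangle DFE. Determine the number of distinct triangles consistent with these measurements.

1

e·sin D = 807·sin(147°) ≈ 439.5.
Since ∠D is not acute, a triangle exists only if d > e; here d > e, so there is exactly one triangle.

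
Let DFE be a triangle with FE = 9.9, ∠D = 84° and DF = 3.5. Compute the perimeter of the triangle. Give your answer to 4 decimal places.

perimeter ≈ 23.0337

Law of sines: sin E = DF·sin D/FE ≈ 0.35160.
Since FE ≥ DF, only the acute value applies: ∠E ≈ 20.59°.
Then ∠F = 180° − ∠D − ∠E ≈ 75.41°.
Law of sines gives ED = FE·sin F/sin D ≈ 9.6337.
Semiperimeter s = (9.9+9.6337+3.5)/2 = 11.517.
Perimeter = 9.9 + 9.6337 + 3.5 = 23.034.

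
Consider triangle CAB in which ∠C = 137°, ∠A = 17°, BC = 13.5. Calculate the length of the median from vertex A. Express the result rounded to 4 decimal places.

m_A ≈ 25.5954

The third angle is ∠B = 180° − ∠C − ∠A = 26.00°.
Law of sines: AB = BC·sin C/sin A ≈ 31.491.
Law of sines: CA = BC·sin B/sin A ≈ 20.241.
Median from A: ½√(2·CA² + 2·AB² − BC²) ≈ 25.595.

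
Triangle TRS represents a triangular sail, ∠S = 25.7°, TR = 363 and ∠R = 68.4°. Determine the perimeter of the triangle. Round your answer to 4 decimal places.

1976.2024

The third angle is ∠T = 180° − ∠R − ∠S = 85.90°.
Law of sines: RS = TR·sin T/sin S ≈ 834.92.
Law of sines: ST = TR·sin R/sin S ≈ 778.28.
Semiperimeter s = (834.92+778.28+363)/2 = 988.1.
Perimeter = 834.92 + 778.28 + 363 = 1976.2.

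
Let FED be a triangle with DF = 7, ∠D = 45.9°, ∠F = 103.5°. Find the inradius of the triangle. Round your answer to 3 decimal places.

r ≈ 2.222

The third angle is ∠E = 180° − ∠D − ∠F = 30.60°.
Law of sines: ED = DF·sin F/sin E ≈ 13.371.
Law of sines: FE = DF·sin D/sin E ≈ 9.8752.
Area = ½·DF·ED·sin D ≈ 33.608.
Semiperimeter s = (13.371+7+9.8752)/2 = 15.123.
Inradius = area/s = 33.608/15.123 ≈ 2.2223.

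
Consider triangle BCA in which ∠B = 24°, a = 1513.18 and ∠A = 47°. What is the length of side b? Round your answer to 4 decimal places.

841.5432

The third angle is ∠C = 180° − ∠A − ∠B = 109.00°.
Law of sines: b = a·sin B/sin A ≈ 841.54.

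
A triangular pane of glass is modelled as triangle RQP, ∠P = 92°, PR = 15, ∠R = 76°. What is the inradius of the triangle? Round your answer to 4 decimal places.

6.6796

The third angle is ∠Q = 180° − ∠P − ∠R = 12.00°.
Law of sines: QP = PR·sin R/sin Q ≈ 70.003.
Law of sines: RQ = PR·sin P/sin Q ≈ 72.102.
Area = ½·PR·QP·sin P ≈ 524.7.
Semiperimeter s = (70.003+15+72.102)/2 = 78.553.
Inradius = area/s = 524.7/78.553 ≈ 6.6796.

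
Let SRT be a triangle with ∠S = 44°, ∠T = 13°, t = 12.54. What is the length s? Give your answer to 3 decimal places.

The third angle is ∠R = 180° − ∠T − ∠S = 123.00°.
Law of sines: s = t·sin S/sin T ≈ 38.724.

38.724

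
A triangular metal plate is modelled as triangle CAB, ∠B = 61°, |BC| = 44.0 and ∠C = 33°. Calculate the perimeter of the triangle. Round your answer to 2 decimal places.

The third angle is ∠A = 180° − ∠B − ∠C = 86.00°.
Law of sines: |AB| = |BC|·sin C/sin A ≈ 24.023.
Law of sines: |CA| = |BC|·sin B/sin A ≈ 38.577.
Semiperimeter s = (24.023+44+38.577)/2 = 53.3.
Perimeter = 24.023 + 44 + 38.577 = 106.6.

perimeter ≈ 106.60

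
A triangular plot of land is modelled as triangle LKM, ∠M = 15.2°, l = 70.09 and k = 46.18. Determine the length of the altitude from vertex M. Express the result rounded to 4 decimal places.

30.0387

By the law of cosines, m² = l² + k² − 2·l·k·cos M = 798.15, so m ≈ 28.252.
Area = ½·l·k·sin M ≈ 424.32.
The altitude from M has length 2·area/m ≈ 30.039.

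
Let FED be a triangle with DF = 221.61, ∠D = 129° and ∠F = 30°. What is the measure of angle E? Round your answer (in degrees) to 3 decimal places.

The third angle is ∠E = 180° − ∠D − ∠F = 21.00°.

∠E ≈ 21.000°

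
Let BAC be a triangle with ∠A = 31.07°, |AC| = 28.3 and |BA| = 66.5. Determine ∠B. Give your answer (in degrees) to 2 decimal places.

By the law of cosines, |CB|² = |BA|² + |AC|² − 2·|BA|·|AC|·cos A = 1999.2, so |CB| ≈ 44.713.
Law of cosines again: cos B = (|CB|² + |BA|² − |AC|²)/(2·|CB|·|BA|) ≈ 0.94515, so ∠B ≈ 19.07°.

∠B ≈ 19.07°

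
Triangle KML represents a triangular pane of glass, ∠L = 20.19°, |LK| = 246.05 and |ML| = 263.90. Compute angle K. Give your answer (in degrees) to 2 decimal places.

∠K ≈ 91.03°

By the law of cosines, |KM|² = |ML|² + |LK|² − 2·|ML|·|LK|·cos L = 8298.4, so |KM| ≈ 91.096.
Law of cosines again: cos K = (|LK|² + |KM|² − |ML|²)/(2·|LK|·|KM|) ≈ -0.01794, so ∠K ≈ 91.03°.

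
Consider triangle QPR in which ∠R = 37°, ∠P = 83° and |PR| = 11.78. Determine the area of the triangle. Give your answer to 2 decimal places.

The third angle is ∠Q = 180° − ∠P − ∠R = 60.00°.
Law of sines: |RQ| = |PR|·sin P/sin Q ≈ 13.501.
Law of sines: |QP| = |PR|·sin R/sin Q ≈ 8.1861.
Area = ½·|PR|·|RQ|·sin R ≈ 47.857.

area ≈ 47.86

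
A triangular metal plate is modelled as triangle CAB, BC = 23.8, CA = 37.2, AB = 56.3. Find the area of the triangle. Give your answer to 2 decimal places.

320.98

Semiperimeter s = (56.3 + 23.8 + 37.2)/2 = 58.65.
Heron's formula: area = √(58.65·2.35·34.85·21.45) ≈ 320.98.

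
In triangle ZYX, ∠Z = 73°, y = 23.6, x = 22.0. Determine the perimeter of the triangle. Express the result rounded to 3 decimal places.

perimeter ≈ 72.754

By the law of cosines, z² = y² + x² − 2·y·x·cos Z = 737.36, so z ≈ 27.154.
Semiperimeter s = (27.154+23.6+22)/2 = 36.377.
Perimeter = 27.154 + 23.6 + 22 = 72.754.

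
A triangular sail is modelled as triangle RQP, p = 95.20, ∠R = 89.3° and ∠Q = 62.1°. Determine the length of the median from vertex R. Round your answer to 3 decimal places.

The third angle is ∠P = 180° − ∠R − ∠Q = 28.60°.
Law of sines: r = p·sin R/sin P ≈ 198.86.
Law of sines: q = p·sin Q/sin P ≈ 175.76.
Median from R: ½√(2·q² + 2·p² − r²) ≈ 100.45.

m_R ≈ 100.453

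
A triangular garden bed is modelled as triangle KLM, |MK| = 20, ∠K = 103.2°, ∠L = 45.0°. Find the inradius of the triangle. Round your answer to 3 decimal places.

4.648

The third angle is ∠M = 180° − ∠K − ∠L = 31.80°.
Law of sines: |LM| = |MK|·sin K/sin L ≈ 27.537.
Law of sines: |KL| = |MK|·sin M/sin L ≈ 14.905.
Area = ½·|MK|·|LM|·sin M ≈ 145.11.
Semiperimeter s = (27.537+20+14.905)/2 = 31.221.
Inradius = area/s = 145.11/31.221 ≈ 4.6478.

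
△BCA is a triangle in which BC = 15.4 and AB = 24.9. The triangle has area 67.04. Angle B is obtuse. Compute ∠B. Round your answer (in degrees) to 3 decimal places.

∠B ≈ 159.534°

From area = ½·AB·BC·sin B, we get sin B = 2·area/(AB·BC) ≈ 0.34966.
Taking the obtuse solution, ∠B ≈ 159.53°.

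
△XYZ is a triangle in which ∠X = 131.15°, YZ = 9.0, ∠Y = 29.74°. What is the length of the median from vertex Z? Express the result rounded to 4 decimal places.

The third angle is ∠Z = 180° − ∠X − ∠Y = 19.11°.
Law of sines: ZX = YZ·sin Y/sin X ≈ 5.9291.
Law of sines: XY = YZ·sin Z/sin X ≈ 3.913.
Median from Z: ½√(2·YZ² + 2·ZX² − XY²) ≈ 7.3654.

m_Z ≈ 7.3654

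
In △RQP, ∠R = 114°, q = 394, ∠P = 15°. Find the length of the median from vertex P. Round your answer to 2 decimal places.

424.93

The third angle is ∠Q = 180° − ∠P − ∠R = 51.00°.
Law of sines: r = q·sin R/sin Q ≈ 463.15.
Law of sines: p = q·sin P/sin Q ≈ 131.22.
Median from P: ½√(2·r² + 2·q² − p²) ≈ 424.93.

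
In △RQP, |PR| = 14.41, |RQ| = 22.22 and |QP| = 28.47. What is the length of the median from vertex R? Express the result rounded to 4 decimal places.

Median from R: ½√(2·|PR|² + 2·|RQ|² − |QP|²) ≈ 12.168.

12.1677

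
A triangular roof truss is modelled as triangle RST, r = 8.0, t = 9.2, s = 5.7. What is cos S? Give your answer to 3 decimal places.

0.789

By the law of cosines, cos S = (t² + r² − s²) / (2·t·r) ≈ 0.78906, so ∠S ≈ 37.90°.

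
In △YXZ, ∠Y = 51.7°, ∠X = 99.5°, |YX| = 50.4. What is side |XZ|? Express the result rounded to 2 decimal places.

82.10

The third angle is ∠Z = 180° − ∠Y − ∠X = 28.80°.
Law of sines: |XZ| = |YX|·sin Y/sin Z ≈ 82.102.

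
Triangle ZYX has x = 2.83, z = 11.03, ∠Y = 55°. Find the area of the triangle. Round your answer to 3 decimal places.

area ≈ 12.785

Area = ½·x·z·sin Y ≈ 12.785.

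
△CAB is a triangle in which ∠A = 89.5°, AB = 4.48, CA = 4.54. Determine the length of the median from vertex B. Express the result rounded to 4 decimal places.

By the law of cosines, BC² = CA² + AB² − 2·CA·AB·cos A = 40.327, so BC ≈ 6.3504.
Median from B: ½√(2·AB² + 2·BC² − CA²) ≈ 5.0046.

5.0046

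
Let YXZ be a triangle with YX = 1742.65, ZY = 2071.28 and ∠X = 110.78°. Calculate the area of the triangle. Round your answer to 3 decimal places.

area ≈ 538197.884

Law of sines: sin Z = YX·sin X/ZY ≈ 0.78661.
Since ZY ≥ YX, only the acute value applies: ∠Z ≈ 51.87°.
Then ∠Y = 180° − ∠X − ∠Z ≈ 17.35°.
Law of sines gives XZ = ZY·sin Y/sin X ≈ 660.65.
Area = ½·ZY·YX·sin Y ≈ 5.382e+05.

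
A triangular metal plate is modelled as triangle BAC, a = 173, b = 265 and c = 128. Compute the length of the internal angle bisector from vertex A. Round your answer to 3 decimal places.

By the law of cosines, cos A = (c² + b² − a²) / (2·c·b) ≈ 0.83550, so ∠A ≈ 33.33°.
The bisector from A has length 2·c·b·cos(∠A/2)/(c+b) ≈ 165.37.

165.369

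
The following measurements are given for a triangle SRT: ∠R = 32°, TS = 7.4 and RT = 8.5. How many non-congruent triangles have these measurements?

RT·sin R = 8.5·sin(32°) ≈ 4.504.
Since RT sin R < TS < RT (4.504 < 7.4 < 8.5), two triangles exist.

2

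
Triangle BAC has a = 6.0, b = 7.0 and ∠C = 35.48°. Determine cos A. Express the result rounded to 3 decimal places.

By the law of cosines, c² = b² + a² − 2·b·a·cos C = 16.597, so c ≈ 4.074.
Law of cosines again: cos A = (c² + b² − a²)/(2·c·b) ≈ 0.51893, so ∠A ≈ 58.74°.

0.519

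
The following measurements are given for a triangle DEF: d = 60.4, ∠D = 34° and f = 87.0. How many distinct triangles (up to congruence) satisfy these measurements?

f·sin D = 87.0·sin(34°) ≈ 48.65.
Since f sin D < d < f (48.65 < 60.4 < 87.0), two triangles exist.

2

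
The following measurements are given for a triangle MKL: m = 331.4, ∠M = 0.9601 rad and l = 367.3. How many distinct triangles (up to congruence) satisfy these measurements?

2

l·sin M = 367.3·sin(0.9601 rad) ≈ 300.9.
Since l sin M < m < l (300.9 < 331.4 < 367.3), two triangles exist.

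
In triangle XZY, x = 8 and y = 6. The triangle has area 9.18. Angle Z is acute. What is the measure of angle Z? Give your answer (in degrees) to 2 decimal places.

∠Z ≈ 22.49°

From area = ½·y·x·sin Z, we get sin Z = 2·area/(y·x) ≈ 0.38250.
Taking the acute solution, ∠Z ≈ 22.49°.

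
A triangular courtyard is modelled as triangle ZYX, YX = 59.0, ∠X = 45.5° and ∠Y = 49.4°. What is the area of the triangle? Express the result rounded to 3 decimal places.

The third angle is ∠Z = 180° − ∠Y − ∠X = 85.10°.
Law of sines: XZ = YX·sin Y/sin Z ≈ 44.961.
Law of sines: ZY = YX·sin X/sin Z ≈ 42.236.
Area = ½·YX·XZ·sin X ≈ 946.03.

946.026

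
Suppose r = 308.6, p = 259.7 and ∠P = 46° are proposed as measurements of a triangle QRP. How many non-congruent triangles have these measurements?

r·sin P = 308.6·sin(46°) ≈ 222.
Since r sin P < p < r (222 < 259.7 < 308.6), two triangles exist.

2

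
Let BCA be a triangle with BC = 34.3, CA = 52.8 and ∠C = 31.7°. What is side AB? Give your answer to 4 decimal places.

29.7090

By the law of cosines, AB² = BC² + CA² − 2·BC·CA·cos C = 882.62, so AB ≈ 29.709.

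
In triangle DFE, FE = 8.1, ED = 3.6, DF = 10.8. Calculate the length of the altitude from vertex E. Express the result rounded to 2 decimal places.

Semiperimeter s = (8.1 + 3.6 + 10.8)/2 = 11.25.
Heron's formula: area = √(11.25·3.15·7.65·0.45) ≈ 11.045.
The altitude from E has length 2·area/DF ≈ 2.0454.

h_E ≈ 2.05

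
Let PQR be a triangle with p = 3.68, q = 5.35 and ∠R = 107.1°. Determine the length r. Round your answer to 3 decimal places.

By the law of cosines, r² = p² + q² − 2·p·q·cos R = 53.743, so r ≈ 7.331.

7.331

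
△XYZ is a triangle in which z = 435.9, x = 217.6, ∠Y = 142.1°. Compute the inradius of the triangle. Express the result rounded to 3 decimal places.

45.676

By the law of cosines, y² = z² + x² − 2·z·x·cos Y = 3.8705e+05, so y ≈ 622.13.
Area = ½·z·x·sin Y ≈ 29133.
Semiperimeter s = (217.6+622.13+435.9)/2 = 637.82.
Inradius = area/s = 29133/637.82 ≈ 45.676.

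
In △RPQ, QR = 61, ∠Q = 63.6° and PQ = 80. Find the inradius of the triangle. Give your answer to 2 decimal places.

r ≈ 20.14

By the law of cosines, RP² = PQ² + QR² − 2·PQ·QR·cos Q = 5781.4, so RP ≈ 76.035.
Area = ½·PQ·QR·sin Q ≈ 2185.5.
Semiperimeter s = (80+61+76.035)/2 = 108.52.
Inradius = area/s = 2185.5/108.52 ≈ 20.14.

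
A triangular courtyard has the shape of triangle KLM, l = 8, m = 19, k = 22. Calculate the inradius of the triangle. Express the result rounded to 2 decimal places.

3.04

Semiperimeter s = (22 + 8 + 19)/2 = 24.5.
Heron's formula: area = √(24.5·2.5·16.5·5.5) ≈ 74.555.
Inradius = area/s = 74.555/24.5 ≈ 3.0431.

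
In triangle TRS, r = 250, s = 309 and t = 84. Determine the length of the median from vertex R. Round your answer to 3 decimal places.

Median from R: ½√(2·s² + 2·t² − r²) ≈ 188.79.

m_R ≈ 188.795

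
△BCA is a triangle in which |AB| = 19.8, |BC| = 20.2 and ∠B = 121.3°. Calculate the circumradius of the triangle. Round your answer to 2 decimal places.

R ≈ 20.40

By the law of cosines, |CA|² = |AB|² + |BC|² − 2·|AB|·|BC|·cos B = 1215.7, so |CA| ≈ 34.866.
Area = ½·|AB|·|BC|·sin B ≈ 170.87.
Circumradius = |CA|/(2 sin B) ≈ 20.403.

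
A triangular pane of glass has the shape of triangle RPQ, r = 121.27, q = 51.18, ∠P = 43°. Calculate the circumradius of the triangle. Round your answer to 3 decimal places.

By the law of cosines, p² = q² + r² − 2·q·r·cos P = 8247.4, so p ≈ 90.815.
Area = ½·q·r·sin P ≈ 2116.4.
Circumradius = p/(2 sin P) ≈ 66.58.

66.580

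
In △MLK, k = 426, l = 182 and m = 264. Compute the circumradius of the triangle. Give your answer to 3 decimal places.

370.767

By the law of cosines, cos M = (l² + k² − m²) / (2·l·k) ≈ 0.93448, so ∠M ≈ 20.86°.
Circumradius = m/(2 sin M) ≈ 370.77.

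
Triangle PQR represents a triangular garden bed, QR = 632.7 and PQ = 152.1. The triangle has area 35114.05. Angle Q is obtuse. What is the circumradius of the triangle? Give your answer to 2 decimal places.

From area = ½·PQ·QR·sin Q, we get sin Q = 2·area/(PQ·QR) ≈ 0.72977.
Taking the obtuse solution, ∠Q ≈ 133.13°.
Law of cosines then gives RP ≈ 745.01.
Circumradius = RP/(2 sin Q) ≈ 510.44.

510.44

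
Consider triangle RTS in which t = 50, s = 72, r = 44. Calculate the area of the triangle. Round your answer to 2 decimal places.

1083.99

Semiperimeter p = (44 + 50 + 72)/2 = 83.
Heron's formula: area = √(83·39·33·11) ≈ 1084.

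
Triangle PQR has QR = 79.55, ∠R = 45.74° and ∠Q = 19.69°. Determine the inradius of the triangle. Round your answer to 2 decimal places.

The third angle is ∠P = 180° − ∠Q − ∠R = 114.57°.
Law of sines: RP = QR·sin Q/sin P ≈ 29.471.
Law of sines: PQ = QR·sin R/sin P ≈ 62.644.
Area = ½·QR·RP·sin R ≈ 839.52.
Semiperimeter s = (79.55+29.471+62.644)/2 = 85.833.
Inradius = area/s = 839.52/85.833 ≈ 9.7809.

r ≈ 9.78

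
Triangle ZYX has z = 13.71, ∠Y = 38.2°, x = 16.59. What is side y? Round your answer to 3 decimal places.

10.281

By the law of cosines, y² = x² + z² − 2·x·z·cos Y = 105.71, so y ≈ 10.281.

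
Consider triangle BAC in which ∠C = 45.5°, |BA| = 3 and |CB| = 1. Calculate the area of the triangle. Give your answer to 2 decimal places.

area ≈ 1.29

Law of sines: sin A = |CB|·sin C/|BA| ≈ 0.23775.
Since |BA| ≥ |CB|, only the acute value applies: ∠A ≈ 13.75°.
Then ∠B = 180° − ∠C − ∠A ≈ 120.75°.
Law of sines gives |AC| = |BA|·sin B/sin C ≈ 3.6149.
Area = ½·|BA|·|CB|·sin B ≈ 1.2892.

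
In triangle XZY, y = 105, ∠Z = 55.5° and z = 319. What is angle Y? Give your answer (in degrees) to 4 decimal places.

Law of sines: sin Y = y·sin Z/z ≈ 0.27126.
Since z ≥ y, only the acute value applies: ∠Y ≈ 15.74°.
Then ∠X = 180° − ∠Z − ∠Y ≈ 108.76°.

15.7395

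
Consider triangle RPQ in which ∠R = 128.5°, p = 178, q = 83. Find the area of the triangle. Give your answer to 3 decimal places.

area ≈ 5781.126

Area = ½·p·q·sin R ≈ 5781.1.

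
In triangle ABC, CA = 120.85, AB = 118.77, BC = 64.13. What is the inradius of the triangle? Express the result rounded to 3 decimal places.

r ≈ 24.360

Semiperimeter s = (64.13 + 120.85 + 118.77)/2 = 151.88.
Heron's formula: area = √(151.88·87.745·31.025·33.105) ≈ 3699.6.
Inradius = area/s = 3699.6/151.88 ≈ 24.36.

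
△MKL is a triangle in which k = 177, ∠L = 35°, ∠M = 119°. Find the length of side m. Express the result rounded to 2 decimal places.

353.14

The third angle is ∠K = 180° − ∠L − ∠M = 26.00°.
Law of sines: m = k·sin M/sin K ≈ 353.14.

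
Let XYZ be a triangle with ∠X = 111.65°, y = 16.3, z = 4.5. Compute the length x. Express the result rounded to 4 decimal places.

By the law of cosines, x² = y² + z² − 2·y·z·cos X = 340.06, so x ≈ 18.441.

18.4408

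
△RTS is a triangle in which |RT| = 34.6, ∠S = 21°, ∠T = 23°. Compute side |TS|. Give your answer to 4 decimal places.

67.0684

The third angle is ∠R = 180° − ∠T − ∠S = 136.00°.
Law of sines: |TS| = |RT|·sin R/sin S ≈ 67.068.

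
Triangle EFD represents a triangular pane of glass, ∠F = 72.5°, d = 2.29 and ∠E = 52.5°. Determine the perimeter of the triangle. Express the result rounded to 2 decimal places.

The third angle is ∠D = 180° − ∠E − ∠F = 55.00°.
Law of sines: e = d·sin E/sin D ≈ 2.2179.
Law of sines: f = d·sin F/sin D ≈ 2.6662.
Semiperimeter s = (2.2179+2.6662+2.29)/2 = 3.587.
Perimeter = 2.2179 + 2.6662 + 2.29 = 7.1741.

7.17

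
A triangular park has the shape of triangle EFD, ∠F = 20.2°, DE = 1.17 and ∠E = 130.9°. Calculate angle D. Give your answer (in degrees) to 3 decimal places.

∠D ≈ 28.900°

The third angle is ∠D = 180° − ∠E − ∠F = 28.90°.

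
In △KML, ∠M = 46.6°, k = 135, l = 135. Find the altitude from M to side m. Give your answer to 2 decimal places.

h_M ≈ 123.99

By the law of cosines, m² = l² + k² − 2·l·k·cos M = 11406, so m ≈ 106.8.
Area = ½·l·k·sin M ≈ 6620.9.
The altitude from M has length 2·area/m ≈ 123.99.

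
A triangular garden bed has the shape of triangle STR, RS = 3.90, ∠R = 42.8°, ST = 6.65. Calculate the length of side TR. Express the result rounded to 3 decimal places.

Law of sines: sin T = RS·sin R/ST ≈ 0.39847.
Since ST ≥ RS, only the acute value applies: ∠T ≈ 23.48°.
Then ∠S = 180° − ∠R − ∠T ≈ 113.72°.
Law of sines gives TR = ST·sin S/sin R ≈ 8.9608.

8.961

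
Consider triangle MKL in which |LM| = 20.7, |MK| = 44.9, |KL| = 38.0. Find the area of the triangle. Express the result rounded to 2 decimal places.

391.66

Semiperimeter s = (38 + 20.7 + 44.9)/2 = 51.8.
Heron's formula: area = √(51.8·13.8·31.1·6.9) ≈ 391.66.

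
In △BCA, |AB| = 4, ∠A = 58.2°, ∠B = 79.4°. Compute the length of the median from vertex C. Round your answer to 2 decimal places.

The third angle is ∠C = 180° − ∠A − ∠B = 42.40°.
Law of sines: |CA| = |AB|·sin B/sin C ≈ 5.8308.
Law of sines: |BC| = |AB|·sin A/sin C ≈ 5.0416.
Median from C: ½√(2·|BC|² + 2·|CA|² − |AB|²) ≈ 5.0703.

m_C ≈ 5.07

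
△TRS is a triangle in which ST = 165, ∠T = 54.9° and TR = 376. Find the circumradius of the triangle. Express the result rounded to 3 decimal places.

By the law of cosines, RS² = ST² + TR² − 2·ST·TR·cos T = 97254, so RS ≈ 311.86.
Area = ½·ST·TR·sin T ≈ 25379.
Circumradius = RS/(2 sin T) ≈ 190.59.

190.586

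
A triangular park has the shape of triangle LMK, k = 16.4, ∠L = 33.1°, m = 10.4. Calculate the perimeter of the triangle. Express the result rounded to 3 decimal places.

perimeter ≈ 36.358

By the law of cosines, l² = m² + k² − 2·m·k·cos L = 91.357, so l ≈ 9.5581.
Semiperimeter s = (9.5581+10.4+16.4)/2 = 18.179.
Perimeter = 9.5581 + 10.4 + 16.4 = 36.358.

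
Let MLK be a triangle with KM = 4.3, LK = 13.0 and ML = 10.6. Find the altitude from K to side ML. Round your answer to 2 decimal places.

h_K ≈ 3.91

Semiperimeter s = (13 + 4.3 + 10.6)/2 = 13.95.
Heron's formula: area = √(13.95·0.95·9.65·3.35) ≈ 20.698.
The altitude from K has length 2·area/ML ≈ 3.9053.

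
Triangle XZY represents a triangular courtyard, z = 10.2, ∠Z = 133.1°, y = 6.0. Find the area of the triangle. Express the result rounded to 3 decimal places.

area ≈ 11.197

Law of sines: sin Y = y·sin Z/z ≈ 0.42951.
Since z ≥ y, only the acute value applies: ∠Y ≈ 25.44°.
Then ∠X = 180° − ∠Z − ∠Y ≈ 21.46°.
Law of sines gives x = z·sin X/sin Z ≈ 5.1116.
Area = ½·z·y·sin X ≈ 11.197.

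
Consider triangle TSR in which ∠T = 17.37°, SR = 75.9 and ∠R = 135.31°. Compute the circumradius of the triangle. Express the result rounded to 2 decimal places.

127.12

The third angle is ∠S = 180° − ∠R − ∠T = 27.32°.
Law of sines: RT = SR·sin S/sin T ≈ 116.68.
Law of sines: TS = SR·sin R/sin T ≈ 178.8.
Circumradius = SR/(2 sin T) ≈ 127.12.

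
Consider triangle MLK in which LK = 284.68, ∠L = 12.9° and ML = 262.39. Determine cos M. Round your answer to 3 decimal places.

-0.231

By the law of cosines, KM² = ML² + LK² − 2·ML·LK·cos L = 4267.4, so KM ≈ 65.325.
Law of cosines again: cos M = (KM² + ML² − LK²)/(2·KM·ML) ≈ -0.23123, so ∠M ≈ 103.37°.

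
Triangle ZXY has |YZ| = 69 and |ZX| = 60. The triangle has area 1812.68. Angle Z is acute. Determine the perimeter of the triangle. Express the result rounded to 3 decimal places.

From area = ½·|YZ|·|ZX|·sin Z, we get sin Z = 2·area/(|YZ|·|ZX|) ≈ 0.87569.
Taking the acute solution, ∠Z ≈ 61.13°.
Law of cosines then gives |XY| ≈ 66.052.
Perimeter = 66.052 + 69 + 60 = 195.05.

195.052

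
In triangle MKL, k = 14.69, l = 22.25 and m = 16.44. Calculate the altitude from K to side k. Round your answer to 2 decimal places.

Semiperimeter s = (16.44 + 14.69 + 22.25)/2 = 26.69.
Heron's formula: area = √(26.69·10.25·12·4.44) ≈ 120.73.
The altitude from K has length 2·area/k ≈ 16.437.

h_K ≈ 16.44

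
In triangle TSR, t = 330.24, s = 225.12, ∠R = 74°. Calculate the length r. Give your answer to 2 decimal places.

344.61

By the law of cosines, r² = t² + s² − 2·t·s·cos R = 1.1875e+05, so r ≈ 344.61.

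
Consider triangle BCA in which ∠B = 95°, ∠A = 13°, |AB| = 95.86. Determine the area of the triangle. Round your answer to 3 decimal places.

The third angle is ∠C = 180° − ∠A − ∠B = 72.00°.
Law of sines: |CA| = |AB|·sin B/sin C ≈ 100.41.
Law of sines: |BC| = |AB|·sin A/sin C ≈ 22.674.
Area = ½·|AB|·|CA|·sin A ≈ 1082.6.

1082.607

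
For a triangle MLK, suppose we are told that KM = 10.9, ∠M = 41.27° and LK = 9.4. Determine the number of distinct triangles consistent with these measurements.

KM·sin M = 10.9·sin(41.27°) ≈ 7.19.
Since KM sin M < LK < KM (7.19 < 9.4 < 10.9), two triangles exist.

2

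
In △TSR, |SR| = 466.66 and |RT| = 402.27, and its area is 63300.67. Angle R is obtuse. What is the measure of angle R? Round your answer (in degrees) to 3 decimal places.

From area = ½·|SR|·|RT|·sin R, we get sin R = 2·area/(|SR|·|RT|) ≈ 0.67440.
Taking the obtuse solution, ∠R ≈ 137.59°.

∠R ≈ 137.592°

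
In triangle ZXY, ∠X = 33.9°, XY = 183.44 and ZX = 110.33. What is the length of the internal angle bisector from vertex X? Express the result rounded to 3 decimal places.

By the law of cosines, YZ² = ZX² + XY² − 2·ZX·XY·cos X = 12226, so YZ ≈ 110.57.
The bisector from X has length 2·ZX·XY·cos(∠X/2)/(ZX+XY) ≈ 131.8.

131.802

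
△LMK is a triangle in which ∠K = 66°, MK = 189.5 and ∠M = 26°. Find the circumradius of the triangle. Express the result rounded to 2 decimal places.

The third angle is ∠L = 180° − ∠M − ∠K = 88.00°.
Law of sines: KL = MK·sin M/sin L ≈ 83.122.
Law of sines: LM = MK·sin K/sin L ≈ 173.22.
Circumradius = MK/(2 sin L) ≈ 94.808.

94.81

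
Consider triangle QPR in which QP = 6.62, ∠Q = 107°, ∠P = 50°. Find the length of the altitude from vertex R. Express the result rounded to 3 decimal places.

The third angle is ∠R = 180° − ∠Q − ∠P = 23.00°.
Law of sines: PR = QP·sin Q/sin R ≈ 16.202.
Law of sines: RQ = QP·sin P/sin R ≈ 12.979.
Area = ½·QP·PR·sin P ≈ 41.083.
The altitude from R has length 2·area/QP ≈ 12.412.

h_R ≈ 12.412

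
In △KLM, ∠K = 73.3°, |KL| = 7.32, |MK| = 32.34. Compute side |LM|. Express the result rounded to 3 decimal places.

By the law of cosines, |LM|² = |MK|² + |KL|² − 2·|MK|·|KL|·cos K = 963.4, so |LM| ≈ 31.039.

31.039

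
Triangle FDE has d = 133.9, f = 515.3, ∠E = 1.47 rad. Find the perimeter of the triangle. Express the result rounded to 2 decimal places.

By the law of cosines, e² = f² + d² − 2·f·d·cos E = 2.6958e+05, so e ≈ 519.21.
Semiperimeter s = (515.3+133.9+519.21)/2 = 584.2.
Perimeter = 515.3 + 133.9 + 519.21 = 1168.4.

perimeter ≈ 1168.41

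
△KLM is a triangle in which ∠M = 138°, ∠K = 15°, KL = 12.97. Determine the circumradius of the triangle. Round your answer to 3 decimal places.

R ≈ 9.692

The third angle is ∠L = 180° − ∠M − ∠K = 27.00°.
Law of sines: LM = KL·sin K/sin M ≈ 5.0168.
Law of sines: MK = KL·sin L/sin M ≈ 8.7999.
Circumradius = KL/(2 sin M) ≈ 9.6917.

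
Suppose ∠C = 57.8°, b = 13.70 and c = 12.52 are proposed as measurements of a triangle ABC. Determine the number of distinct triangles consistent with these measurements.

2

b·sin C = 13.70·sin(57.8°) ≈ 11.59.
Since b sin C < c < b (11.59 < 12.52 < 13.70), two triangles exist.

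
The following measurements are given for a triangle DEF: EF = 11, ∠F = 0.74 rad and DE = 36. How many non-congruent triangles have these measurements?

1

EF·sin F = 11·sin(0.74 rad) ≈ 7.417.
Since DE ≥ EF, exactly one triangle exists.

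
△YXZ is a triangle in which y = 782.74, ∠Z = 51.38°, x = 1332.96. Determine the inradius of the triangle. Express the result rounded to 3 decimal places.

258.107

By the law of cosines, z² = y² + x² − 2·y·x·cos Z = 1.087e+06, so z ≈ 1042.6.
Area = ½·y·x·sin Z ≈ 4.0759e+05.
Semiperimeter s = (782.74+1333+1042.6)/2 = 1579.2.
Inradius = area/s = 4.0759e+05/1579.2 ≈ 258.11.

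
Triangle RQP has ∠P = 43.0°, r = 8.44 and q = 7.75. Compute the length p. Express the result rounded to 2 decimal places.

By the law of cosines, p² = r² + q² − 2·r·q·cos P = 35.62, so p ≈ 5.9683.

5.97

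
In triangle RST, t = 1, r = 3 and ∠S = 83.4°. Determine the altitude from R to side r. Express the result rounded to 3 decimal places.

0.993

By the law of cosines, s² = t² + r² − 2·t·r·cos S = 9.3104, so s ≈ 3.0513.
Area = ½·t·r·sin S ≈ 1.4901.
The altitude from R has length 2·area/r ≈ 0.99337.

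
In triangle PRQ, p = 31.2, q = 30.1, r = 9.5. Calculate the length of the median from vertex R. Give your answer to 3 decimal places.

30.285

Median from R: ½√(2·q² + 2·p² − r²) ≈ 30.285.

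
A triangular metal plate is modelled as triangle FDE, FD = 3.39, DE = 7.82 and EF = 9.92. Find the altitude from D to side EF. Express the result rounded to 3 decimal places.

h_D ≈ 2.336

Semiperimeter s = (7.82 + 9.92 + 3.39)/2 = 10.565.
Heron's formula: area = √(10.565·2.745·0.645·7.175) ≈ 11.585.
The altitude from D has length 2·area/EF ≈ 2.3357.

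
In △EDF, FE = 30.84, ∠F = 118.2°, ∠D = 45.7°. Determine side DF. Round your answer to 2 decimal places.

11.95

The third angle is ∠E = 180° − ∠D − ∠F = 16.10°.
Law of sines: DF = FE·sin E/sin D ≈ 11.95.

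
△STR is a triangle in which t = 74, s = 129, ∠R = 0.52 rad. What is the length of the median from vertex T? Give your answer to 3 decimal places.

By the law of cosines, r² = s² + t² − 2·s·t·cos R = 5548.6, so r ≈ 74.489.
Median from T: ½√(2·r² + 2·s² − t²) ≈ 98.619.

m_T ≈ 98.619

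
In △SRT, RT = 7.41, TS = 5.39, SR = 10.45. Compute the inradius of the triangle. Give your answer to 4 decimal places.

Semiperimeter s = (7.41 + 5.39 + 10.45)/2 = 11.625.
Heron's formula: area = √(11.625·4.215·6.235·1.175) ≈ 18.947.
Inradius = area/s = 18.947/11.625 ≈ 1.6298.

r ≈ 1.6298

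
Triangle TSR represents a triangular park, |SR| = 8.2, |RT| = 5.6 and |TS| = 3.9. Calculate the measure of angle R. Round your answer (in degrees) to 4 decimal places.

By the law of cosines, cos R = (|SR|² + |RT|² − |TS|²) / (2·|SR|·|RT|) ≈ 0.90799, so ∠R ≈ 24.77°.

∠R ≈ 24.7707°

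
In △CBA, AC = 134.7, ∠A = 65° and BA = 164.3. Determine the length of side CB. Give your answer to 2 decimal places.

162.58

By the law of cosines, CB² = BA² + AC² − 2·BA·AC·cos A = 26432, so CB ≈ 162.58.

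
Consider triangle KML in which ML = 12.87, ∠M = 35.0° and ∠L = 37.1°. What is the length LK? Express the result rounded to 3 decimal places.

The third angle is ∠K = 180° − ∠M − ∠L = 107.90°.
Law of sines: LK = ML·sin M/sin K ≈ 7.7574.

7.757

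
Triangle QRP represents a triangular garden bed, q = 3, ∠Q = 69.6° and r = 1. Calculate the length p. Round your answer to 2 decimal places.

3.20

Law of sines: sin R = r·sin Q/q ≈ 0.31243.
Since q ≥ r, only the acute value applies: ∠R ≈ 18.21°.
Then ∠P = 180° − ∠Q − ∠R ≈ 92.19°.
Law of sines gives p = q·sin P/sin Q ≈ 3.1984.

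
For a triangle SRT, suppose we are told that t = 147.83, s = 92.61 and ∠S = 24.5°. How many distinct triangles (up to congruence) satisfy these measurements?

2

t·sin S = 147.83·sin(24.5°) ≈ 61.3.
Since t sin S < s < t (61.3 < 92.61 < 147.83), two triangles exist.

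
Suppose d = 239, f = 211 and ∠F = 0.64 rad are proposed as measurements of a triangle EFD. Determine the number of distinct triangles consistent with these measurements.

2

d·sin F = 239·sin(0.64 rad) ≈ 142.7.
Since d sin F < f < d (142.7 < 211 < 239), two triangles exist.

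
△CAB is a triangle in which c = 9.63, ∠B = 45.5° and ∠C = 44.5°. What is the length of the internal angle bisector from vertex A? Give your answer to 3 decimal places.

The third angle is ∠A = 180° − ∠B − ∠C = 90.00°.
Law of sines: a = c·sin A/sin C ≈ 13.739.
Law of sines: b = c·sin B/sin C ≈ 9.7996.
The bisector from A has length 2·b·c·cos(∠A/2)/(b+c) ≈ 6.8689.

6.869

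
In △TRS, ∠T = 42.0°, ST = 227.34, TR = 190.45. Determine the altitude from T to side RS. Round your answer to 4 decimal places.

By the law of cosines, RS² = ST² + TR² − 2·ST·TR·cos T = 23603, so RS ≈ 153.63.
Area = ½·ST·TR·sin T ≈ 14486.
The altitude from T has length 2·area/RS ≈ 188.58.

h_T ≈ 188.5752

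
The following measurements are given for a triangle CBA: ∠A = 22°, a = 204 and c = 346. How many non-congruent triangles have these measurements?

c·sin A = 346·sin(22°) ≈ 129.6.
Since c sin A < a < c (129.6 < 204 < 346), two triangles exist.

2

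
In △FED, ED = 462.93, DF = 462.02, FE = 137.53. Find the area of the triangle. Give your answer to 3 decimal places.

Semiperimeter s = (462.93 + 462.02 + 137.53)/2 = 531.24.
Heron's formula: area = √(531.24·68.31·69.22·393.71) ≈ 31448.

area ≈ 31447.893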